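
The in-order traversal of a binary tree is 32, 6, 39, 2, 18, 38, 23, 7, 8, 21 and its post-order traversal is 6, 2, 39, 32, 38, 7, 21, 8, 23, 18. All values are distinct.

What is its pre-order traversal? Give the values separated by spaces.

The last element of post-order is the root; it splits in-order into left and right subtrees.
Root 18: left subtree has 4 nodes {32, 6, 39, 2}, right has 5 {38, 23, 7, 8, 21}.
  Root 32: left subtree has 0 nodes { }, right has 3 {6, 39, 2}.
    Root 39: left subtree has 1 node {6}, right has 1 {2}.
  Root 23: left subtree has 1 node {38}, right has 3 {7, 8, 21}.
    Root 8: left subtree has 1 node {7}, right has 1 {21}.

18 32 39 6 2 23 38 8 7 21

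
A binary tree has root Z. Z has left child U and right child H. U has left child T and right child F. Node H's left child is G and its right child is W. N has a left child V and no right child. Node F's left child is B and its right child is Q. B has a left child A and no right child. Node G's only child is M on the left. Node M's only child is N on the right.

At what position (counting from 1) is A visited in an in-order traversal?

3

In-order visits the left subtree, then the node, then the right subtree.
At Z: go left to U.
  At U: go left to T.
    T is a leaf — visit T.
  Visit U.
  At U: go right to F.
    At F: go left to B.
      At B: go left to A.
        A is a leaf — visit A.
      Visit B.
      At B: no right child.
    Visit F.
    At F: go right to Q.
      Q is a leaf — visit Q.
Visit Z.
At Z: go right to H.
  At H: go left to G.
    At G: go left to M.
      At M: no left child.
      Visit M.
      At M: go right to N.
        At N: go left to V.
          V is a leaf — visit V.
        Visit N.
        At N: no right child.
    Visit G.
    At G: no right child.
  Visit H.
  At H: go right to W.
    W is a leaf — visit W.
Full in-order sequence: T, U, A, B, F, Q, Z, M, V, N, G, H, W.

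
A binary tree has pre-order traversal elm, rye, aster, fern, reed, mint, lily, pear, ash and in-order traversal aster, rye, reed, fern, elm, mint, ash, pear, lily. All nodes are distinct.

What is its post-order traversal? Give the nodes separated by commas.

aster, reed, fern, rye, ash, pear, lily, mint, elm

The first element of pre-order is the root; it splits in-order into left and right subtrees.
Root elm: left subtree has 4 nodes {aster, rye, reed, fern}, right has 4 {mint, ash, pear, lily}.
  Root rye: left subtree has 1 node {aster}, right has 2 {reed, fern}.
    Root fern: left subtree has 1 node {reed}, right has 0 { }.
  Root mint: left subtree has 0 nodes { }, right has 3 {ash, pear, lily}.
    Root lily: left subtree has 2 nodes {ash, pear}, right has 0 { }.
      Root pear: left subtree has 1 node {ash}, right has 0 { }.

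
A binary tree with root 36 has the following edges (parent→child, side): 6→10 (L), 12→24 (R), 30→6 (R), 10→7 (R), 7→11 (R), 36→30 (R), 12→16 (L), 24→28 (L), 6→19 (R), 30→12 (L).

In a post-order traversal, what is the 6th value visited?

7

Post-order visits the left subtree, then the right subtree, then the node.
At 36: no left child.
At 36: go right to 30.
  At 30: go left to 12.
    At 12: go left to 16.
      16 is a leaf — visit 16.
    At 12: go right to 24.
      At 24: go left to 28.
        28 is a leaf — visit 28.
      At 24: no right child.
      Visit 24.
    Visit 12.
  At 30: go right to 6.
    At 6: go left to 10.
      At 10: no left child.
      At 10: go right to 7.
        At 7: no left child.
        At 7: go right to 11.
          11 is a leaf — visit 11.
        Visit 7.
      Visit 10.
    At 6: go right to 19.
      19 is a leaf — visit 19.
    Visit 6.
  Visit 30.
Visit 36.
Full post-order sequence: 16, 28, 24, 12, 11, 7, 10, 19, 6, 30, 36.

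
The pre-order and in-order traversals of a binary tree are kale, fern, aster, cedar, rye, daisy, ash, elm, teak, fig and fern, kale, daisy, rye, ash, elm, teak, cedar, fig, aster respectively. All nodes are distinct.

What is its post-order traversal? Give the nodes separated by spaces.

The first element of pre-order is the root; it splits in-order into left and right subtrees.
Root kale: left subtree has 1 node {fern}, right has 8 {daisy, rye, ash, elm, teak, cedar, fig, aster}.
  Root aster: left subtree has 7 nodes {daisy, rye, ash, elm, teak, cedar, fig}, right has 0 { }.
    Root cedar: left subtree has 5 nodes {daisy, rye, ash, elm, teak}, right has 1 {fig}.
      Root rye: left subtree has 1 node {daisy}, right has 3 {ash, elm, teak}.
        Root ash: left subtree has 0 nodes { }, right has 2 {elm, teak}.
          Root elm: left subtree has 0 nodes { }, right has 1 {teak}.

fern daisy teak elm ash rye fig cedar aster kale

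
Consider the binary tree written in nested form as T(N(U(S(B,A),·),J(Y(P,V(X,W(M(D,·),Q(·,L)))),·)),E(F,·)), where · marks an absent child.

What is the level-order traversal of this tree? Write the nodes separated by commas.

T, N, E, U, J, F, S, Y, B, A, P, V, X, W, M, Q, D, L

Level-order visits nodes level by level from the root, left to right within each level.
Level 0: T
Level 1: N, E
Level 2: U, J, F
Level 3: S, Y
Level 4: B, A, P, V
Level 5: X, W
Level 6: M, Q
Level 7: D, L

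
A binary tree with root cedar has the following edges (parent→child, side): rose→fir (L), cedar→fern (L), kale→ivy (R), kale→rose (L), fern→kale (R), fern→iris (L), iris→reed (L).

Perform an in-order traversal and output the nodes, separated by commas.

reed, iris, fern, fir, rose, kale, ivy, cedar

In-order visits the left subtree, then the node, then the right subtree.
At cedar: go left to fern.
  At fern: go left to iris.
    At iris: go left to reed.
      reed is a leaf — visit reed.
    Visit iris.
    At iris: no right child.
  Visit fern.
  At fern: go right to kale.
    At kale: go left to rose.
      At rose: go left to fir.
        fir is a leaf — visit fir.
      Visit rose.
      At rose: no right child.
    Visit kale.
    At kale: go right to ivy.
      ivy is a leaf — visit ivy.
Visit cedar.
At cedar: no right child.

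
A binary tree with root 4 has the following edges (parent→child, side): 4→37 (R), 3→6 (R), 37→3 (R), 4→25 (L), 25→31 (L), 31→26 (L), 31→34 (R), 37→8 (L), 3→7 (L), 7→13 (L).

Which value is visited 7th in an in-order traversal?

37

In-order visits the left subtree, then the node, then the right subtree.
At 4: go left to 25.
  At 25: go left to 31.
    At 31: go left to 26.
      26 is a leaf — visit 26.
    Visit 31.
    At 31: go right to 34.
      34 is a leaf — visit 34.
  Visit 25.
  At 25: no right child.
Visit 4.
At 4: go right to 37.
  At 37: go left to 8.
    8 is a leaf — visit 8.
  Visit 37.
  At 37: go right to 3.
    At 3: go left to 7.
      At 7: go left to 13.
        13 is a leaf — visit 13.
      Visit 7.
      At 7: no right child.
    Visit 3.
    At 3: go right to 6.
      6 is a leaf — visit 6.
Full in-order sequence: 26, 31, 34, 25, 4, 8, 37, 13, 7, 3, 6.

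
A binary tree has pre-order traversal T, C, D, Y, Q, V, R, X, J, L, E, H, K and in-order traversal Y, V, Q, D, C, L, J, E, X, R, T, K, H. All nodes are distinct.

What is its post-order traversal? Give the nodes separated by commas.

The first element of pre-order is the root; it splits in-order into left and right subtrees.
Root T: left subtree has 10 nodes {Y, V, Q, D, C, L, J, E, X, R}, right has 2 {K, H}.
  Root C: left subtree has 4 nodes {Y, V, Q, D}, right has 5 {L, J, E, X, R}.
    Root D: left subtree has 3 nodes {Y, V, Q}, right has 0 { }.
      Root Y: left subtree has 0 nodes { }, right has 2 {V, Q}.
        Root Q: left subtree has 1 node {V}, right has 0 { }.
    Root R: left subtree has 4 nodes {L, J, E, X}, right has 0 { }.
      Root X: left subtree has 3 nodes {L, J, E}, right has 0 { }.
        Root J: left subtree has 1 node {L}, right has 1 {E}.
  Root H: left subtree has 1 node {K}, right has 0 { }.

V, Q, Y, D, L, E, J, X, R, C, K, H, T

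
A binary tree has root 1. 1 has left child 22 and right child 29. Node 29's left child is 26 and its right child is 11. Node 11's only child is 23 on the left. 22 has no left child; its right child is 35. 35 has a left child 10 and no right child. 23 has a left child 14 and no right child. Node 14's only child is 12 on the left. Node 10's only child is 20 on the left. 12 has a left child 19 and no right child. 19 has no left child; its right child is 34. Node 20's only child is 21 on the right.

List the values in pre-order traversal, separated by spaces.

1 22 35 10 20 21 29 26 11 23 14 12 19 34

Pre-order visits the node, then its left subtree, then its right subtree.
Visit 1.
At 1: go left to 22.
  Visit 22.
  At 22: no left child.
  At 22: go right to 35.
    Visit 35.
    At 35: go left to 10.
      Visit 10.
      At 10: go left to 20.
        Visit 20.
        At 20: no left child.
        At 20: go right to 21.
          21 is a leaf — visit 21.
      At 10: no right child.
    At 35: no right child.
At 1: go right to 29.
  Visit 29.
  At 29: go left to 26.
    26 is a leaf — visit 26.
  At 29: go right to 11.
    Visit 11.
    At 11: go left to 23.
      Visit 23.
      At 23: go left to 14.
        Visit 14.
        At 14: go left to 12.
          Visit 12.
          At 12: go left to 19.
            Visit 19.
            At 19: no left child.
            At 19: go right to 34.
              34 is a leaf — visit 34.
          At 12: no right child.
        At 14: no right child.
      At 23: no right child.
    At 11: no right child.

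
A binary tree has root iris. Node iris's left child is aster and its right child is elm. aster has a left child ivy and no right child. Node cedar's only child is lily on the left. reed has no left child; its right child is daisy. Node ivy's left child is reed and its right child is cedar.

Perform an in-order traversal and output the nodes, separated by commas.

reed, daisy, ivy, lily, cedar, aster, iris, elm

In-order visits the left subtree, then the node, then the right subtree.
At iris: go left to aster.
  At aster: go left to ivy.
    At ivy: go left to reed.
      At reed: no left child.
      Visit reed.
      At reed: go right to daisy.
        daisy is a leaf — visit daisy.
    Visit ivy.
    At ivy: go right to cedar.
      At cedar: go left to lily.
        lily is a leaf — visit lily.
      Visit cedar.
      At cedar: no right child.
  Visit aster.
  At aster: no right child.
Visit iris.
At iris: go right to elm.
  elm is a leaf — visit elm.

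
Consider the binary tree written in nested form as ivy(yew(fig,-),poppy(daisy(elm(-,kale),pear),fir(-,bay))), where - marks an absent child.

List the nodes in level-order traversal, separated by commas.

ivy, yew, poppy, fig, daisy, fir, elm, pear, bay, kale

Level-order visits nodes level by level from the root, left to right within each level.
Level 0: ivy
Level 1: yew, poppy
Level 2: fig, daisy, fir
Level 3: elm, pear, bay
Level 4: kale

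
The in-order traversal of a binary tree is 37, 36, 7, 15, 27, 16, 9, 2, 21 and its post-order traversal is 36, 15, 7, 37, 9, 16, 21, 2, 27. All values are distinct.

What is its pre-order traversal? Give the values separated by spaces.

The last element of post-order is the root; it splits in-order into left and right subtrees.
Root 27: left subtree has 4 nodes {37, 36, 7, 15}, right has 4 {16, 9, 2, 21}.
  Root 37: left subtree has 0 nodes { }, right has 3 {36, 7, 15}.
    Root 7: left subtree has 1 node {36}, right has 1 {15}.
  Root 2: left subtree has 2 nodes {16, 9}, right has 1 {21}.
    Root 16: left subtree has 0 nodes { }, right has 1 {9}.

27 37 7 36 15 2 16 9 21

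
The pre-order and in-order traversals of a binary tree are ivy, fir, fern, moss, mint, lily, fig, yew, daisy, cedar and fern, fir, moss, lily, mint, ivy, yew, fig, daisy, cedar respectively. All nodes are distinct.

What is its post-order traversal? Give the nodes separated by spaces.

The first element of pre-order is the root; it splits in-order into left and right subtrees.
Root ivy: left subtree has 5 nodes {fern, fir, moss, lily, mint}, right has 4 {yew, fig, daisy, cedar}.
  Root fir: left subtree has 1 node {fern}, right has 3 {moss, lily, mint}.
    Root moss: left subtree has 0 nodes { }, right has 2 {lily, mint}.
      Root mint: left subtree has 1 node {lily}, right has 0 { }.
  Root fig: left subtree has 1 node {yew}, right has 2 {daisy, cedar}.
    Root daisy: left subtree has 0 nodes { }, right has 1 {cedar}.

fern lily mint moss fir yew cedar daisy fig ivy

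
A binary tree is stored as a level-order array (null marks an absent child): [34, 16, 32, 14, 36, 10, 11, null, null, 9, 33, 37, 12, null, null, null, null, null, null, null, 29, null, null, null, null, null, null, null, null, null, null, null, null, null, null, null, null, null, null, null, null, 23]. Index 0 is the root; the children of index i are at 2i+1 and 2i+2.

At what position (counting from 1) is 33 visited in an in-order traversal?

7

In-order visits the left subtree, then the node, then the right subtree.
At 34: go left to 16.
  At 16: go left to 14.
    14 is a leaf — visit 14.
  Visit 16.
  At 16: go right to 36.
    At 36: go left to 9.
      At 9: no left child.
      Visit 9.
      At 9: go right to 29.
        At 29: go left to 23.
          23 is a leaf — visit 23.
        Visit 29.
        At 29: no right child.
    Visit 36.
    At 36: go right to 33.
      33 is a leaf — visit 33.
Visit 34.
At 34: go right to 32.
  At 32: go left to 10.
    At 10: go left to 37.
      37 is a leaf — visit 37.
    Visit 10.
    At 10: go right to 12.
      12 is a leaf — visit 12.
  Visit 32.
  At 32: go right to 11.
    11 is a leaf — visit 11.
Full in-order sequence: 14, 16, 9, 23, 29, 36, 33, 34, 37, 10, 12, 32, 11.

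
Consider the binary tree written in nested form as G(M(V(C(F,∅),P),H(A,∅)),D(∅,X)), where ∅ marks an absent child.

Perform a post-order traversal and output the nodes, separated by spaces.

F C P V A H M X D G

Post-order visits the left subtree, then the right subtree, then the node.
At G: go left to M.
  At M: go left to V.
    At V: go left to C.
      At C: go left to F.
        F is a leaf — visit F.
      At C: no right child.
      Visit C.
    At V: go right to P.
      P is a leaf — visit P.
    Visit V.
  At M: go right to H.
    At H: go left to A.
      A is a leaf — visit A.
    At H: no right child.
    Visit H.
  Visit M.
At G: go right to D.
  At D: no left child.
  At D: go right to X.
    X is a leaf — visit X.
  Visit D.
Visit G.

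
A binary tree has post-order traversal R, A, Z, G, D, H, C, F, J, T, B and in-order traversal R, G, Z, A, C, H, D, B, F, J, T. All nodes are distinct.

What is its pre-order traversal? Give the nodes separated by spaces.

The last element of post-order is the root; it splits in-order into left and right subtrees.
Root B: left subtree has 7 nodes {R, G, Z, A, C, H, D}, right has 3 {F, J, T}.
  Root C: left subtree has 4 nodes {R, G, Z, A}, right has 2 {H, D}.
    Root G: left subtree has 1 node {R}, right has 2 {Z, A}.
      Root Z: left subtree has 0 nodes { }, right has 1 {A}.
    Root H: left subtree has 0 nodes { }, right has 1 {D}.
  Root T: left subtree has 2 nodes {F, J}, right has 0 { }.
    Root J: left subtree has 1 node {F}, right has 0 { }.

B C G R Z A H D T J F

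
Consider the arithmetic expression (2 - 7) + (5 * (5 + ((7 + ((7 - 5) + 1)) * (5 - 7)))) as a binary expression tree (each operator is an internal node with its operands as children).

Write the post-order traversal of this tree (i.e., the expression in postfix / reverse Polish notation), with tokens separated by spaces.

2 7 - 5 5 7 7 5 - 1 + + 5 7 - * + * +

Post-order on an expression tree gives postfix notation: for each operator, emit left operand, right operand, then the operator.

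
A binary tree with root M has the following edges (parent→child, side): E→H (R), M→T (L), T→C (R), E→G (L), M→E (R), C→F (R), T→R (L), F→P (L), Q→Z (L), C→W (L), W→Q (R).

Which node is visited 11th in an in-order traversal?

E

In-order visits the left subtree, then the node, then the right subtree.
At M: go left to T.
  At T: go left to R.
    R is a leaf — visit R.
  Visit T.
  At T: go right to C.
    At C: go left to W.
      At W: no left child.
      Visit W.
      At W: go right to Q.
        At Q: go left to Z.
          Z is a leaf — visit Z.
        Visit Q.
        At Q: no right child.
    Visit C.
    At C: go right to F.
      At F: go left to P.
        P is a leaf — visit P.
      Visit F.
      At F: no right child.
Visit M.
At M: go right to E.
  At E: go left to G.
    G is a leaf — visit G.
  Visit E.
  At E: go right to H.
    H is a leaf — visit H.
Full in-order sequence: R, T, W, Z, Q, C, P, F, M, G, E, H.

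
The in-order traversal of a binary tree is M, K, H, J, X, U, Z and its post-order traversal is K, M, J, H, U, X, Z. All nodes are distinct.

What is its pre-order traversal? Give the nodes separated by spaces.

The last element of post-order is the root; it splits in-order into left and right subtrees.
Root Z: left subtree has 6 nodes {M, K, H, J, X, U}, right has 0 { }.
  Root X: left subtree has 4 nodes {M, K, H, J}, right has 1 {U}.
    Root H: left subtree has 2 nodes {M, K}, right has 1 {J}.
      Root M: left subtree has 0 nodes { }, right has 1 {K}.

Z X H M K J U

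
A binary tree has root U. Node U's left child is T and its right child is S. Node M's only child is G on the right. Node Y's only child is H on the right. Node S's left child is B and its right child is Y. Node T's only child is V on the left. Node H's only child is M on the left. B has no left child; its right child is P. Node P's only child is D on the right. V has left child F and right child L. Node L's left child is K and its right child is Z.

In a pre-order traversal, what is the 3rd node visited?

Pre-order visits the node, then its left subtree, then its right subtree.
Visit U.
At U: go left to T.
  Visit T.
  At T: go left to V.
    Visit V.
    At V: go left to F.
      F is a leaf — visit F.
    At V: go right to L.
      Visit L.
      At L: go left to K.
        K is a leaf — visit K.
      At L: go right to Z.
        Z is a leaf — visit Z.
  At T: no right child.
At U: go right to S.
  Visit S.
  At S: go left to B.
    Visit B.
    At B: no left child.
    At B: go right to P.
      Visit P.
      At P: no left child.
      At P: go right to D.
        D is a leaf — visit D.
  At S: go right to Y.
    Visit Y.
    At Y: no left child.
    At Y: go right to H.
      Visit H.
      At H: go left to M.
        Visit M.
        At M: no left child.
        At M: go right to G.
          G is a leaf — visit G.
      At H: no right child.
Full pre-order sequence: U, T, V, F, L, K, Z, S, B, P, D, Y, H, M, G.

V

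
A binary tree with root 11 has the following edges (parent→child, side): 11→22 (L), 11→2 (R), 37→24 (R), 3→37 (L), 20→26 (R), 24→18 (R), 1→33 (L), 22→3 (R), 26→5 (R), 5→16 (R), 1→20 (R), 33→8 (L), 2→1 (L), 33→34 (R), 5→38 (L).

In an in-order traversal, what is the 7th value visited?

In-order visits the left subtree, then the node, then the right subtree.
At 11: go left to 22.
  At 22: no left child.
  Visit 22.
  At 22: go right to 3.
    At 3: go left to 37.
      At 37: no left child.
      Visit 37.
      At 37: go right to 24.
        At 24: no left child.
        Visit 24.
        At 24: go right to 18.
          18 is a leaf — visit 18.
    Visit 3.
    At 3: no right child.
Visit 11.
At 11: go right to 2.
  At 2: go left to 1.
    At 1: go left to 33.
      At 33: go left to 8.
        8 is a leaf — visit 8.
      Visit 33.
      At 33: go right to 34.
        34 is a leaf — visit 34.
    Visit 1.
    At 1: go right to 20.
      At 20: no left child.
      Visit 20.
      At 20: go right to 26.
        At 26: no left child.
        Visit 26.
        At 26: go right to 5.
          At 5: go left to 38.
            38 is a leaf — visit 38.
          Visit 5.
          At 5: go right to 16.
            16 is a leaf — visit 16.
  Visit 2.
  At 2: no right child.
Full in-order sequence: 22, 37, 24, 18, 3, 11, 8, 33, 34, 1, 20, 26, 38, 5, 16, 2.

8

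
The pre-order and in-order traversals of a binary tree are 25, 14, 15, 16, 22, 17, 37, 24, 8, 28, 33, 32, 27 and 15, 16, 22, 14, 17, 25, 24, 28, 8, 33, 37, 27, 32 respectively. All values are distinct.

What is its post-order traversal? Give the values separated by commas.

The first element of pre-order is the root; it splits in-order into left and right subtrees.
Root 25: left subtree has 5 nodes {15, 16, 22, 14, 17}, right has 7 {24, 28, 8, 33, 37, 27, 32}.
  Root 14: left subtree has 3 nodes {15, 16, 22}, right has 1 {17}.
    Root 15: left subtree has 0 nodes { }, right has 2 {16, 22}.
      Root 16: left subtree has 0 nodes { }, right has 1 {22}.
  Root 37: left subtree has 4 nodes {24, 28, 8, 33}, right has 2 {27, 32}.
    Root 24: left subtree has 0 nodes { }, right has 3 {28, 8, 33}.
      Root 8: left subtree has 1 node {28}, right has 1 {33}.
    Root 32: left subtree has 1 node {27}, right has 0 { }.

22, 16, 15, 17, 14, 28, 33, 8, 24, 27, 32, 37, 25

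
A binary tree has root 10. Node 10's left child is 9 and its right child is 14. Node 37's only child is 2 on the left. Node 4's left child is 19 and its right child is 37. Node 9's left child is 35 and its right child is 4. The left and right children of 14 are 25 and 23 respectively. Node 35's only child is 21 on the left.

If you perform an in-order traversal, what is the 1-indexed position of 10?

In-order visits the left subtree, then the node, then the right subtree.
At 10: go left to 9.
  At 9: go left to 35.
    At 35: go left to 21.
      21 is a leaf — visit 21.
    Visit 35.
    At 35: no right child.
  Visit 9.
  At 9: go right to 4.
    At 4: go left to 19.
      19 is a leaf — visit 19.
    Visit 4.
    At 4: go right to 37.
      At 37: go left to 2.
        2 is a leaf — visit 2.
      Visit 37.
      At 37: no right child.
Visit 10.
At 10: go right to 14.
  At 14: go left to 25.
    25 is a leaf — visit 25.
  Visit 14.
  At 14: go right to 23.
    23 is a leaf — visit 23.
Full in-order sequence: 21, 35, 9, 19, 4, 2, 37, 10, 25, 14, 23.

8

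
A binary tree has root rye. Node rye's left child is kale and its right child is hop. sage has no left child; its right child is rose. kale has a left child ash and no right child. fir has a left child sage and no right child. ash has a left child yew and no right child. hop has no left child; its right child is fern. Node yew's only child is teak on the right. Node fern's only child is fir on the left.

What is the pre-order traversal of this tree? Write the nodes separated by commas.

Pre-order visits the node, then its left subtree, then its right subtree.
Visit rye.
At rye: go left to kale.
  Visit kale.
  At kale: go left to ash.
    Visit ash.
    At ash: go left to yew.
      Visit yew.
      At yew: no left child.
      At yew: go right to teak.
        teak is a leaf — visit teak.
    At ash: no right child.
  At kale: no right child.
At rye: go right to hop.
  Visit hop.
  At hop: no left child.
  At hop: go right to fern.
    Visit fern.
    At fern: go left to fir.
      Visit fir.
      At fir: go left to sage.
        Visit sage.
        At sage: no left child.
        At sage: go right to rose.
          rose is a leaf — visit rose.
      At fir: no right child.
    At fern: no right child.

rye, kale, ash, yew, teak, hop, fern, fir, sage, rose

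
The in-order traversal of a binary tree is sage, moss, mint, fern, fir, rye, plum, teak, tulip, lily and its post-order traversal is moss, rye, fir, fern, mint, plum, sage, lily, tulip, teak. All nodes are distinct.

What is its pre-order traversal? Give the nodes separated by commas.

The last element of post-order is the root; it splits in-order into left and right subtrees.
Root teak: left subtree has 7 nodes {sage, moss, mint, fern, fir, rye, plum}, right has 2 {tulip, lily}.
  Root sage: left subtree has 0 nodes { }, right has 6 {moss, mint, fern, fir, rye, plum}.
    Root plum: left subtree has 5 nodes {moss, mint, fern, fir, rye}, right has 0 { }.
      Root mint: left subtree has 1 node {moss}, right has 3 {fern, fir, rye}.
        Root fern: left subtree has 0 nodes { }, right has 2 {fir, rye}.
          Root fir: left subtree has 0 nodes { }, right has 1 {rye}.
  Root tulip: left subtree has 0 nodes { }, right has 1 {lily}.

teak, sage, plum, mint, moss, fern, fir, rye, tulip, lily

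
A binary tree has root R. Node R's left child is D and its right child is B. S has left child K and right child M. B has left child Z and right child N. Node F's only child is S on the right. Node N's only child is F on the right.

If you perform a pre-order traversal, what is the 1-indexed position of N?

Pre-order visits the node, then its left subtree, then its right subtree.
Visit R.
At R: go left to D.
  D is a leaf — visit D.
At R: go right to B.
  Visit B.
  At B: go left to Z.
    Z is a leaf — visit Z.
  At B: go right to N.
    Visit N.
    At N: no left child.
    At N: go right to F.
      Visit F.
      At F: no left child.
      At F: go right to S.
        Visit S.
        At S: go left to K.
          K is a leaf — visit K.
        At S: go right to M.
          M is a leaf — visit M.
Full pre-order sequence: R, D, B, Z, N, F, S, K, M.

5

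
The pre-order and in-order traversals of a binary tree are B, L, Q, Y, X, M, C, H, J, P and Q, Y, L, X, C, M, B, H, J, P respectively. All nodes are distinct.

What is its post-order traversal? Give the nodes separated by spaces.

Y Q C M X L P J H B

The first element of pre-order is the root; it splits in-order into left and right subtrees.
Root B: left subtree has 6 nodes {Q, Y, L, X, C, M}, right has 3 {H, J, P}.
  Root L: left subtree has 2 nodes {Q, Y}, right has 3 {X, C, M}.
    Root Q: left subtree has 0 nodes { }, right has 1 {Y}.
    Root X: left subtree has 0 nodes { }, right has 2 {C, M}.
      Root M: left subtree has 1 node {C}, right has 0 { }.
  Root H: left subtree has 0 nodes { }, right has 2 {J, P}.
    Root J: left subtree has 0 nodes { }, right has 1 {P}.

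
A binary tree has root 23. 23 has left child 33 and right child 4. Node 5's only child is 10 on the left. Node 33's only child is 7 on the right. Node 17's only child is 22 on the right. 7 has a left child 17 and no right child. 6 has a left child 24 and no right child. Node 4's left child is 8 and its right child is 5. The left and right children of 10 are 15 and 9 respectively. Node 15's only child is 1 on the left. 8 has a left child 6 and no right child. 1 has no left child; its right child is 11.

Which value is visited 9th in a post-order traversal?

1

Post-order visits the left subtree, then the right subtree, then the node.
At 23: go left to 33.
  At 33: no left child.
  At 33: go right to 7.
    At 7: go left to 17.
      At 17: no left child.
      At 17: go right to 22.
        22 is a leaf — visit 22.
      Visit 17.
    At 7: no right child.
    Visit 7.
  Visit 33.
At 23: go right to 4.
  At 4: go left to 8.
    At 8: go left to 6.
      At 6: go left to 24.
        24 is a leaf — visit 24.
      At 6: no right child.
      Visit 6.
    At 8: no right child.
    Visit 8.
  At 4: go right to 5.
    At 5: go left to 10.
      At 10: go left to 15.
        At 15: go left to 1.
          At 1: no left child.
          At 1: go right to 11.
            11 is a leaf — visit 11.
          Visit 1.
        At 15: no right child.
        Visit 15.
      At 10: go right to 9.
        9 is a leaf — visit 9.
      Visit 10.
    At 5: no right child.
    Visit 5.
  Visit 4.
Visit 23.
Full post-order sequence: 22, 17, 7, 33, 24, 6, 8, 11, 1, 15, 9, 10, 5, 4, 23.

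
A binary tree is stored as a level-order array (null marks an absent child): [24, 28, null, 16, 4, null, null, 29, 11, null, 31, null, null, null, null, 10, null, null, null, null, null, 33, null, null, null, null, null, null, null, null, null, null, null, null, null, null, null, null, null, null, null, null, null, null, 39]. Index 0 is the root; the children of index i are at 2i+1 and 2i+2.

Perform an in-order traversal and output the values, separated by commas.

10, 29, 16, 11, 28, 4, 33, 39, 31, 24

In-order visits the left subtree, then the node, then the right subtree.
At 24: go left to 28.
  At 28: go left to 16.
    At 16: go left to 29.
      At 29: go left to 10.
        10 is a leaf — visit 10.
      Visit 29.
      At 29: no right child.
    Visit 16.
    At 16: go right to 11.
      11 is a leaf — visit 11.
  Visit 28.
  At 28: go right to 4.
    At 4: no left child.
    Visit 4.
    At 4: go right to 31.
      At 31: go left to 33.
        At 33: no left child.
        Visit 33.
        At 33: go right to 39.
          39 is a leaf — visit 39.
      Visit 31.
      At 31: no right child.
Visit 24.
At 24: no right child.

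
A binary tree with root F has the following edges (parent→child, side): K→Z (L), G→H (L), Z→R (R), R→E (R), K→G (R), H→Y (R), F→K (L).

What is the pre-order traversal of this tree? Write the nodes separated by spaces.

Pre-order visits the node, then its left subtree, then its right subtree.
Visit F.
At F: go left to K.
  Visit K.
  At K: go left to Z.
    Visit Z.
    At Z: no left child.
    At Z: go right to R.
      Visit R.
      At R: no left child.
      At R: go right to E.
        E is a leaf — visit E.
  At K: go right to G.
    Visit G.
    At G: go left to H.
      Visit H.
      At H: no left child.
      At H: go right to Y.
        Y is a leaf — visit Y.
    At G: no right child.
At F: no right child.

F K Z R E G H Y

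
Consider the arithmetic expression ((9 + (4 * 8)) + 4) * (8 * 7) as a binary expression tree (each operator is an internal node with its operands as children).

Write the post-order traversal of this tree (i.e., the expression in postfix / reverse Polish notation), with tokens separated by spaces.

9 4 8 * + 4 + 8 7 * *

Post-order on an expression tree gives postfix notation: for each operator, emit left operand, right operand, then the operator.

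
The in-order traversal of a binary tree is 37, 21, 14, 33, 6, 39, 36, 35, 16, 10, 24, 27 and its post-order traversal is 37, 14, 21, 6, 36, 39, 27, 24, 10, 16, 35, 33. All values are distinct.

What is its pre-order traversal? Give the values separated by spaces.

The last element of post-order is the root; it splits in-order into left and right subtrees.
Root 33: left subtree has 3 nodes {37, 21, 14}, right has 8 {6, 39, 36, 35, 16, 10, 24, 27}.
  Root 21: left subtree has 1 node {37}, right has 1 {14}.
  Root 35: left subtree has 3 nodes {6, 39, 36}, right has 4 {16, 10, 24, 27}.
    Root 39: left subtree has 1 node {6}, right has 1 {36}.
    Root 16: left subtree has 0 nodes { }, right has 3 {10, 24, 27}.
      Root 10: left subtree has 0 nodes { }, right has 2 {24, 27}.
        Root 24: left subtree has 0 nodes { }, right has 1 {27}.

33 21 37 14 35 39 6 36 16 10 24 27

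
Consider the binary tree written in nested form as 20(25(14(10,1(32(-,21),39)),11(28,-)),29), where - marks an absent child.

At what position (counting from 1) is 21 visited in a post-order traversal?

Post-order visits the left subtree, then the right subtree, then the node.
At 20: go left to 25.
  At 25: go left to 14.
    At 14: go left to 10.
      10 is a leaf — visit 10.
    At 14: go right to 1.
      At 1: go left to 32.
        At 32: no left child.
        At 32: go right to 21.
          21 is a leaf — visit 21.
        Visit 32.
      At 1: go right to 39.
        39 is a leaf — visit 39.
      Visit 1.
    Visit 14.
  At 25: go right to 11.
    At 11: go left to 28.
      28 is a leaf — visit 28.
    At 11: no right child.
    Visit 11.
  Visit 25.
At 20: go right to 29.
  29 is a leaf — visit 29.
Visit 20.
Full post-order sequence: 10, 21, 32, 39, 1, 14, 28, 11, 25, 29, 20.

2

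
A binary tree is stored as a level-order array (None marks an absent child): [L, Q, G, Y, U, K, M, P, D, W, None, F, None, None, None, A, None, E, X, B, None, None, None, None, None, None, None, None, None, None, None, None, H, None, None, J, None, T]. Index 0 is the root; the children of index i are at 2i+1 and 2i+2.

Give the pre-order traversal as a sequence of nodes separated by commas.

L, Q, Y, P, A, H, D, E, J, X, T, U, W, B, G, K, F, M

Pre-order visits the node, then its left subtree, then its right subtree.
Visit L.
At L: go left to Q.
  Visit Q.
  At Q: go left to Y.
    Visit Y.
    At Y: go left to P.
      Visit P.
      At P: go left to A.
        Visit A.
        At A: no left child.
        At A: go right to H.
          H is a leaf — visit H.
      At P: no right child.
    At Y: go right to D.
      Visit D.
      At D: go left to E.
        Visit E.
        At E: go left to J.
          J is a leaf — visit J.
        At E: no right child.
      At D: go right to X.
        Visit X.
        At X: go left to T.
          T is a leaf — visit T.
        At X: no right child.
  At Q: go right to U.
    Visit U.
    At U: go left to W.
      Visit W.
      At W: go left to B.
        B is a leaf — visit B.
      At W: no right child.
    At U: no right child.
At L: go right to G.
  Visit G.
  At G: go left to K.
    Visit K.
    At K: go left to F.
      F is a leaf — visit F.
    At K: no right child.
  At G: go right to M.
    M is a leaf — visit M.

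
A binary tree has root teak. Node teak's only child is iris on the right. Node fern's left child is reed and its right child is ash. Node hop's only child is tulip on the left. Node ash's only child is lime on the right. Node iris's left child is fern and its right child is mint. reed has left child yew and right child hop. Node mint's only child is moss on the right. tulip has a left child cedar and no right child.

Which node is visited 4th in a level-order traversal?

Level-order visits nodes level by level from the root, left to right within each level.
Level 0: teak
Level 1: iris
Level 2: fern, mint
Level 3: reed, ash, moss
Level 4: yew, hop, lime
Level 5: tulip
Level 6: cedar
Full level-order sequence: teak, iris, fern, mint, reed, ash, moss, yew, hop, lime, tulip, cedar.

mint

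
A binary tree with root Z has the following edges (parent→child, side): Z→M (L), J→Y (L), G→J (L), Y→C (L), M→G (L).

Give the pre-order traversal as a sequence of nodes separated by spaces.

Pre-order visits the node, then its left subtree, then its right subtree.
Visit Z.
At Z: go left to M.
  Visit M.
  At M: go left to G.
    Visit G.
    At G: go left to J.
      Visit J.
      At J: go left to Y.
        Visit Y.
        At Y: go left to C.
          C is a leaf — visit C.
        At Y: no right child.
      At J: no right child.
    At G: no right child.
  At M: no right child.
At Z: no right child.

Z M G J Y C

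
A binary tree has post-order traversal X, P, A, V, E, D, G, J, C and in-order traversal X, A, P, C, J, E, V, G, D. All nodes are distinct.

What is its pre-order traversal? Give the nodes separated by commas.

C, A, X, P, J, G, E, V, D

The last element of post-order is the root; it splits in-order into left and right subtrees.
Root C: left subtree has 3 nodes {X, A, P}, right has 5 {J, E, V, G, D}.
  Root A: left subtree has 1 node {X}, right has 1 {P}.
  Root J: left subtree has 0 nodes { }, right has 4 {E, V, G, D}.
    Root G: left subtree has 2 nodes {E, V}, right has 1 {D}.
      Root E: left subtree has 0 nodes { }, right has 1 {V}.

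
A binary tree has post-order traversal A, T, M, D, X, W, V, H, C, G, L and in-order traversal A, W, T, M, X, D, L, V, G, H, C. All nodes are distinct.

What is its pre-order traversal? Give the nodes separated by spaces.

The last element of post-order is the root; it splits in-order into left and right subtrees.
Root L: left subtree has 6 nodes {A, W, T, M, X, D}, right has 4 {V, G, H, C}.
  Root W: left subtree has 1 node {A}, right has 4 {T, M, X, D}.
    Root X: left subtree has 2 nodes {T, M}, right has 1 {D}.
      Root M: left subtree has 1 node {T}, right has 0 { }.
  Root G: left subtree has 1 node {V}, right has 2 {H, C}.
    Root C: left subtree has 1 node {H}, right has 0 { }.

L W A X M T D G V C H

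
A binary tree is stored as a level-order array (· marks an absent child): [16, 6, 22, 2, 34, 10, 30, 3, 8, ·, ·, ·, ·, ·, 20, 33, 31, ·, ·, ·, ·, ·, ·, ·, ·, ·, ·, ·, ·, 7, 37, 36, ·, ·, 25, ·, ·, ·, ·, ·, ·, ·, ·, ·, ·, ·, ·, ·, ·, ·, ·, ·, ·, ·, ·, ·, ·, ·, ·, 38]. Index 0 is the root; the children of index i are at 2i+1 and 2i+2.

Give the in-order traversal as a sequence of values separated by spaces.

In-order visits the left subtree, then the node, then the right subtree.
At 16: go left to 6.
  At 6: go left to 2.
    At 2: go left to 3.
      At 3: go left to 33.
        At 33: go left to 36.
          36 is a leaf — visit 36.
        Visit 33.
        At 33: no right child.
      Visit 3.
      At 3: go right to 31.
        At 31: no left child.
        Visit 31.
        At 31: go right to 25.
          25 is a leaf — visit 25.
    Visit 2.
    At 2: go right to 8.
      8 is a leaf — visit 8.
  Visit 6.
  At 6: go right to 34.
    34 is a leaf — visit 34.
Visit 16.
At 16: go right to 22.
  At 22: go left to 10.
    10 is a leaf — visit 10.
  Visit 22.
  At 22: go right to 30.
    At 30: no left child.
    Visit 30.
    At 30: go right to 20.
      At 20: go left to 7.
        At 7: go left to 38.
          38 is a leaf — visit 38.
        Visit 7.
        At 7: no right child.
      Visit 20.
      At 20: go right to 37.
        37 is a leaf — visit 37.

36 33 3 31 25 2 8 6 34 16 10 22 30 38 7 20 37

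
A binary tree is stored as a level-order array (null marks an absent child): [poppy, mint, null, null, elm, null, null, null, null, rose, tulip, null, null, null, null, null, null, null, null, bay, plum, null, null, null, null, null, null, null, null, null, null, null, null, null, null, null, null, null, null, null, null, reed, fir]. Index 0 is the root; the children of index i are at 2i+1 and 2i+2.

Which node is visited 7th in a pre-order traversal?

reed

Pre-order visits the node, then its left subtree, then its right subtree.
Visit poppy.
At poppy: go left to mint.
  Visit mint.
  At mint: no left child.
  At mint: go right to elm.
    Visit elm.
    At elm: go left to rose.
      Visit rose.
      At rose: go left to bay.
        bay is a leaf — visit bay.
      At rose: go right to plum.
        Visit plum.
        At plum: go left to reed.
          reed is a leaf — visit reed.
        At plum: go right to fir.
          fir is a leaf — visit fir.
    At elm: go right to tulip.
      tulip is a leaf — visit tulip.
At poppy: no right child.
Full pre-order sequence: poppy, mint, elm, rose, bay, plum, reed, fir, tulip.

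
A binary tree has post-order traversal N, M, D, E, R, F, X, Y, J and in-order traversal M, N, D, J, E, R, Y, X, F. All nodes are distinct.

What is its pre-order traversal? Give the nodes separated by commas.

J, D, M, N, Y, R, E, X, F

The last element of post-order is the root; it splits in-order into left and right subtrees.
Root J: left subtree has 3 nodes {M, N, D}, right has 5 {E, R, Y, X, F}.
  Root D: left subtree has 2 nodes {M, N}, right has 0 { }.
    Root M: left subtree has 0 nodes { }, right has 1 {N}.
  Root Y: left subtree has 2 nodes {E, R}, right has 2 {X, F}.
    Root R: left subtree has 1 node {E}, right has 0 { }.
    Root X: left subtree has 0 nodes { }, right has 1 {F}.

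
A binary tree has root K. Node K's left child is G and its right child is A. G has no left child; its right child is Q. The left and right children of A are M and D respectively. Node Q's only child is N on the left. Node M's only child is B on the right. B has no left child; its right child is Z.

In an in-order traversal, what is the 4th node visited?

K

In-order visits the left subtree, then the node, then the right subtree.
At K: go left to G.
  At G: no left child.
  Visit G.
  At G: go right to Q.
    At Q: go left to N.
      N is a leaf — visit N.
    Visit Q.
    At Q: no right child.
Visit K.
At K: go right to A.
  At A: go left to M.
    At M: no left child.
    Visit M.
    At M: go right to B.
      At B: no left child.
      Visit B.
      At B: go right to Z.
        Z is a leaf — visit Z.
  Visit A.
  At A: go right to D.
    D is a leaf — visit D.
Full in-order sequence: G, N, Q, K, M, B, Z, A, D.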